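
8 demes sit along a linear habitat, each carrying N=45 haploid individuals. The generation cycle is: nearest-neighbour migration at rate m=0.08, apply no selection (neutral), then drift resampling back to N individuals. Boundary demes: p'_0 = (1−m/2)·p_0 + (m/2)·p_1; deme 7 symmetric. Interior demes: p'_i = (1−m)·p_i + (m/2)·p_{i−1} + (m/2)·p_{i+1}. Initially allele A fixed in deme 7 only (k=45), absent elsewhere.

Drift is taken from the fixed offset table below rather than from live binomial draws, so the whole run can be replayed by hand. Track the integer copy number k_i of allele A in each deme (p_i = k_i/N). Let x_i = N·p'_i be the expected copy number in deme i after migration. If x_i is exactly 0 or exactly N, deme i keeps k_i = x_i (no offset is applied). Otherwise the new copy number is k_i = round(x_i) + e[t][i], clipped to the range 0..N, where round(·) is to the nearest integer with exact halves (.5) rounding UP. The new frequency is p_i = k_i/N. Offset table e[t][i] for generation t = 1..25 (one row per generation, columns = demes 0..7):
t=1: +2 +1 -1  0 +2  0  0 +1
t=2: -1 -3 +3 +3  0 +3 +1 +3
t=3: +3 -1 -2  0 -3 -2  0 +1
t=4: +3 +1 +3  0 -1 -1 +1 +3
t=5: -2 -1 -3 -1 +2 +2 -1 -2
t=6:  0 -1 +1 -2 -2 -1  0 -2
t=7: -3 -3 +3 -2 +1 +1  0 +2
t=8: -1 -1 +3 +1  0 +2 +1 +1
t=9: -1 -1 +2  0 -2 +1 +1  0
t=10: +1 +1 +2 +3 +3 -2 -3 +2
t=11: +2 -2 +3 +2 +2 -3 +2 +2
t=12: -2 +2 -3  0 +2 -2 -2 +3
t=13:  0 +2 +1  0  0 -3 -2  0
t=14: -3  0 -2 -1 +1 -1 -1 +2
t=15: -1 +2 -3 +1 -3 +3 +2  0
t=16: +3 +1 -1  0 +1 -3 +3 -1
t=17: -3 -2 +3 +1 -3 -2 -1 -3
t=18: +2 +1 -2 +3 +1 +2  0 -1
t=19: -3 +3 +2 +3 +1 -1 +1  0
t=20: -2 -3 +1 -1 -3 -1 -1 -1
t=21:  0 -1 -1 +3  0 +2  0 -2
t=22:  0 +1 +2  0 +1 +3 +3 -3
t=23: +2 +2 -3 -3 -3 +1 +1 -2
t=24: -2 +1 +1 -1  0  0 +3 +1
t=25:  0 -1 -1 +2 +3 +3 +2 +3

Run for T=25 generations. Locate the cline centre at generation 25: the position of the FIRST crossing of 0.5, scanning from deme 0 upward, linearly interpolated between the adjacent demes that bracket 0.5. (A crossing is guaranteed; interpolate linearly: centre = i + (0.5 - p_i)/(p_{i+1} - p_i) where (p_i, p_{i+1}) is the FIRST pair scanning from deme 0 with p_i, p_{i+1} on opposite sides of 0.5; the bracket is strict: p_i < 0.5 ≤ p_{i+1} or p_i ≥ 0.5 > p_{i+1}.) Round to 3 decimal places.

t=0: k=[0 0 0 0 0 0 0 45]
t=1: x=[0.0000 0.0000 0.0000 0.0000 0.0000 0.0000 1.8000 43.2000] k=[0 0 0 0 0 0 2 44]
t=2: x=[0.0000 0.0000 0.0000 0.0000 0.0000 0.0800 3.6000 42.3200] k=[0 0 0 0 0 3 5 45]
t=3: x=[0.0000 0.0000 0.0000 0.0000 0.1200 2.9600 6.5200 43.4000] k=[0 0 0 0 0 1 7 44]
t=4: x=[0.0000 0.0000 0.0000 0.0000 0.0400 1.2000 8.2400 42.5200] k=[0 0 0 0 0 0 9 45]
t=5: x=[0.0000 0.0000 0.0000 0.0000 0.0000 0.3600 10.0800 43.5600] k=[0 0 0 0 0 2 9 42]
t=6: x=[0.0000 0.0000 0.0000 0.0000 0.0800 2.2000 10.0400 40.6800] k=[0 0 0 0 0 1 10 39]
t=7: x=[0.0000 0.0000 0.0000 0.0000 0.0400 1.3200 10.8000 37.8400] k=[0 0 0 0 1 2 11 40]
t=8: x=[0.0000 0.0000 0.0000 0.0400 1.0000 2.3200 11.8000 38.8400] k=[0 0 0 1 1 4 13 40]
t=9: x=[0.0000 0.0000 0.0400 0.9600 1.1200 4.2400 13.7200 38.9200] k=[0 0 2 1 0 5 15 39]
t=10: x=[0.0000 0.0800 1.8800 1.0000 0.2400 5.2000 15.5600 38.0400] k=[0 1 4 4 3 3 13 40]
t=11: x=[0.0400 1.0800 3.8800 3.9600 3.0400 3.4000 13.6800 38.9200] k=[2 0 7 6 5 0 16 41]
t=12: x=[1.9200 0.3600 6.6800 6.0000 4.8400 0.8400 16.3600 40.0000] k=[0 2 4 6 7 0 14 43]
t=13: x=[0.0800 2.0000 4.0000 5.9600 6.6800 0.8400 14.6000 41.8400] k=[0 4 5 6 7 0 13 42]
t=14: x=[0.1600 3.8800 5.0000 6.0000 6.6800 0.8000 13.6400 40.8400] k=[0 4 3 5 8 0 13 43]
t=15: x=[0.1600 3.8000 3.1200 5.0400 7.5600 0.8400 13.6800 41.8000] k=[0 6 0 6 5 4 16 42]
t=16: x=[0.2400 5.5200 0.4800 5.7200 5.0000 4.5200 16.5600 40.9600] k=[3 7 0 6 6 2 20 40]
t=17: x=[3.1600 6.5600 0.5200 5.7600 5.8400 2.8800 20.0800 39.2000] k=[0 5 4 7 3 1 19 36]
t=18: x=[0.2000 4.7600 4.1600 6.7200 3.0800 1.8000 18.9600 35.3200] k=[2 6 2 10 4 4 19 34]
t=19: x=[2.1600 5.6800 2.4800 9.4400 4.2400 4.6000 19.0000 33.4000] k=[0 9 4 12 5 4 20 33]
t=20: x=[0.3600 8.4400 4.5200 11.4000 5.2400 4.6800 19.8800 32.4800] k=[0 5 6 10 2 4 19 31]
t=21: x=[0.2000 4.8400 6.1200 9.5200 2.4000 4.5200 18.8800 30.5200] k=[0 4 5 13 2 7 19 29]
t=22: x=[0.1600 3.8800 5.2800 12.2400 2.6400 7.2800 18.9200 28.6000] k=[0 5 7 12 4 10 22 26]
t=23: x=[0.2000 4.8800 7.1200 11.4800 4.5600 10.2400 21.6800 25.8400] k=[2 7 4 8 2 11 23 24]
t=24: x=[2.2000 6.6800 4.2800 7.6000 2.6000 11.1200 22.5600 23.9600] k=[0 8 5 7 3 11 26 25]
t=25: x=[0.3200 7.5600 5.2000 6.7600 3.4800 11.2800 25.3600 25.0400] k=[0 7 4 9 6 14 27 28]

5.654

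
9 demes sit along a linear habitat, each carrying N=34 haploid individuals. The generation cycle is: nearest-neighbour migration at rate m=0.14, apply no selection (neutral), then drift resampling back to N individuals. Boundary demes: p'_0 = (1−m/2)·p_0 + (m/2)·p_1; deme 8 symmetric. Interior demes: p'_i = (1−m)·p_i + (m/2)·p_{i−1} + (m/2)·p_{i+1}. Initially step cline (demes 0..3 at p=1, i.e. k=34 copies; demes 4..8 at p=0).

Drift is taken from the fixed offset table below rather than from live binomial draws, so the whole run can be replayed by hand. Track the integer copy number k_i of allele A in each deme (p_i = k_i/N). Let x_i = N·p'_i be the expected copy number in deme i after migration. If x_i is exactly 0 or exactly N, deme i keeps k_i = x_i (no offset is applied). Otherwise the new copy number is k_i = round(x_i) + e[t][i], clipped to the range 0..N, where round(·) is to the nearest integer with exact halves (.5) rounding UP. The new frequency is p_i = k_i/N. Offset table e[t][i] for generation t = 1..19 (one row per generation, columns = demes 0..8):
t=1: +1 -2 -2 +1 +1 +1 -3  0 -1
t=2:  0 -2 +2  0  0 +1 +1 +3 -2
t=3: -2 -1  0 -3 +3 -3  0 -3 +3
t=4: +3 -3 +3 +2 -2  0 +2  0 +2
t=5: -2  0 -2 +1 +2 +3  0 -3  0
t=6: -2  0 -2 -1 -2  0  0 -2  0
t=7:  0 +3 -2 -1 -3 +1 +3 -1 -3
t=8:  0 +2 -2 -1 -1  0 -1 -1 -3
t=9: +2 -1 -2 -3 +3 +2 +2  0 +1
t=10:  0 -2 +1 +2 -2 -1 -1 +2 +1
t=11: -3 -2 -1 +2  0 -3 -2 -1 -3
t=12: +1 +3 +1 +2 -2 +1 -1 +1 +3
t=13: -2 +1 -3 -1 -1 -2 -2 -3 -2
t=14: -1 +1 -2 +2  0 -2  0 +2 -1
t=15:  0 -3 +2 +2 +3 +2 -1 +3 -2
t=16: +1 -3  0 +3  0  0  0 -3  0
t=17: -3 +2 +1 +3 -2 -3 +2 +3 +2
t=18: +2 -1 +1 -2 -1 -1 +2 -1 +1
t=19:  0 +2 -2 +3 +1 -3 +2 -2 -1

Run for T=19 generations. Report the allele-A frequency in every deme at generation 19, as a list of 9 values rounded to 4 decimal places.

t=0: k=[34 34 34 34 0 0 0 0 0]
t=1: x=[34.0000 34.0000 34.0000 31.6200 2.3800 0.0000 0.0000 0.0000 0.0000] k=[34 34 34 33 3 0 0 0 0]
t=2: x=[34.0000 34.0000 33.9300 30.9700 4.8900 0.2100 0.0000 0.0000 0.0000] k=[34 34 34 31 5 1 0 0 0]
t=3: x=[34.0000 34.0000 33.7900 29.3900 6.5400 1.2100 0.0700 0.0000 0.0000] k=[34 34 34 26 10 0 0 0 0]
t=4: x=[34.0000 34.0000 33.4400 25.4400 10.4200 0.7000 0.0000 0.0000 0.0000] k=[34 34 34 27 8 1 0 0 0]
t=5: x=[34.0000 34.0000 33.5100 26.1600 8.8400 1.4200 0.0700 0.0000 0.0000] k=[34 34 32 27 11 4 0 0 0]
t=6: x=[34.0000 33.8600 31.7900 26.2300 11.6300 4.2100 0.2800 0.0000 0.0000] k=[34 34 30 25 10 4 0 0 0]
t=7: x=[34.0000 33.7200 29.9300 24.3000 10.6300 4.1400 0.2800 0.0000 0.0000] k=[34 34 28 23 8 5 3 0 0]
t=8: x=[34.0000 33.5800 28.0700 22.3000 8.8400 5.0700 2.9300 0.2100 0.0000] k=[34 34 26 21 8 5 2 0 0]
t=9: x=[34.0000 33.4400 26.2100 20.4400 8.7000 5.0000 2.0700 0.1400 0.0000] k=[34 32 24 17 12 7 4 0 0]
t=10: x=[33.8600 31.5800 24.0700 17.1400 12.0000 7.1400 3.9300 0.2800 0.0000] k=[34 30 25 19 10 6 3 2 0]
t=11: x=[33.7200 29.9300 24.9300 18.7900 10.3500 6.0700 3.1400 1.9300 0.1400] k=[31 28 24 21 10 3 1 1 0]
t=12: x=[30.7900 27.9300 24.0700 20.4400 10.2800 3.3500 1.1400 0.9300 0.0700] k=[32 31 25 22 8 4 0 2 3]
t=13: x=[31.9300 30.6500 25.2100 21.2300 8.7000 4.0000 0.4200 1.9300 2.9300] k=[30 32 22 20 8 2 0 0 1]
t=14: x=[30.1400 31.1600 22.5600 19.3000 8.4200 2.2800 0.1400 0.0700 0.9300] k=[29 32 21 21 8 0 0 2 0]
t=15: x=[29.2100 31.0200 21.7700 20.0900 8.3500 0.5600 0.1400 1.7200 0.1400] k=[29 28 24 22 11 3 0 5 0]
t=16: x=[28.9300 27.7900 24.1400 21.3700 11.2100 3.3500 0.5600 4.3000 0.3500] k=[30 25 24 24 11 3 1 1 0]
t=17: x=[29.6500 25.2800 24.0700 23.0900 11.3500 3.4200 1.1400 0.9300 0.0700] k=[27 27 25 26 9 0 3 4 2]
t=18: x=[27.0000 26.8600 25.2100 24.7400 9.5600 0.8400 2.8600 3.7900 2.1400] k=[29 26 26 23 9 0 5 3 3]
t=19: x=[28.7900 26.2100 25.7900 22.2300 9.3500 0.9800 4.5100 3.1400 3.0000] k=[29 28 24 25 10 0 7 1 2]

[0.8529, 0.8235, 0.7059, 0.7353, 0.2941, 0.0000, 0.2059, 0.0294, 0.0588]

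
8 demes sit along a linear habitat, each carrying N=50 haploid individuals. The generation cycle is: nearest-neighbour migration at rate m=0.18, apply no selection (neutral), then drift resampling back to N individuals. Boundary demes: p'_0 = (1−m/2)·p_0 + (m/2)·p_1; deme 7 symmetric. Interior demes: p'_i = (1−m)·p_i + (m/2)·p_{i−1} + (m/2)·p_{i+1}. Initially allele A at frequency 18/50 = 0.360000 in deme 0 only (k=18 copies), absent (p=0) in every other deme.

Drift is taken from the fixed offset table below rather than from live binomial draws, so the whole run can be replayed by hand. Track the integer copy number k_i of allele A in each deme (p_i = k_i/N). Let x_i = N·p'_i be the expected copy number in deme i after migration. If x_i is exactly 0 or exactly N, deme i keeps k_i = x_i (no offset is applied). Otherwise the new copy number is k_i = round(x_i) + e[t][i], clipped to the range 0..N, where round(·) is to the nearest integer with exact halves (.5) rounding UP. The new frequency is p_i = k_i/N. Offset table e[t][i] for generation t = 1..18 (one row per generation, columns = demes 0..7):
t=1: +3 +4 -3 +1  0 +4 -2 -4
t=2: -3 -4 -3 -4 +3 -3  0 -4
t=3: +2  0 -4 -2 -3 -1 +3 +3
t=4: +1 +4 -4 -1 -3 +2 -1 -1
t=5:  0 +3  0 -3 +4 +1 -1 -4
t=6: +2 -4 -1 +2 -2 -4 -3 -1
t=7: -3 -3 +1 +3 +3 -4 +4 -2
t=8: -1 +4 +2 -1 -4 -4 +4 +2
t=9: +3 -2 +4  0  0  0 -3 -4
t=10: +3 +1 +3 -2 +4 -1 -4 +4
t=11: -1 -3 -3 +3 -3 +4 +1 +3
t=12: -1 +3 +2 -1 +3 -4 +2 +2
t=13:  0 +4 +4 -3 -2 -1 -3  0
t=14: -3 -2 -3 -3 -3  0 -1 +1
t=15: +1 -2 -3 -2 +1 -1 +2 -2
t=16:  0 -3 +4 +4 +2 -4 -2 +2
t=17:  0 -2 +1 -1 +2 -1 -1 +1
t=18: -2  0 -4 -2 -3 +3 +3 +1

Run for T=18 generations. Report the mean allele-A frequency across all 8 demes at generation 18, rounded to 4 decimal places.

0.0625

t=0: k=[18 0 0 0 0 0 0 0]
t=1: x=[16.3800 1.6200 0.0000 0.0000 0.0000 0.0000 0.0000 0.0000] k=[19 6 0 0 0 0 0 0]
t=2: x=[17.8300 6.6300 0.5400 0.0000 0.0000 0.0000 0.0000 0.0000] k=[15 3 0 0 0 0 0 0]
t=3: x=[13.9200 3.8100 0.2700 0.0000 0.0000 0.0000 0.0000 0.0000] k=[16 4 0 0 0 0 0 0]
t=4: x=[14.9200 4.7200 0.3600 0.0000 0.0000 0.0000 0.0000 0.0000] k=[16 9 0 0 0 0 0 0]
t=5: x=[15.3700 8.8200 0.8100 0.0000 0.0000 0.0000 0.0000 0.0000] k=[15 12 1 0 0 0 0 0]
t=6: x=[14.7300 11.2800 1.9000 0.0900 0.0000 0.0000 0.0000 0.0000] k=[17 7 1 2 0 0 0 0]
t=7: x=[16.1000 7.3600 1.6300 1.7300 0.1800 0.0000 0.0000 0.0000] k=[13 4 3 5 3 0 0 0]
t=8: x=[12.1900 4.7200 3.2700 4.6400 2.9100 0.2700 0.0000 0.0000] k=[11 9 5 4 0 0 0 0]
t=9: x=[10.8200 8.8200 5.2700 3.7300 0.3600 0.0000 0.0000 0.0000] k=[14 7 9 4 0 0 0 0]
t=10: x=[13.3700 7.8100 8.3700 4.0900 0.3600 0.0000 0.0000 0.0000] k=[16 9 11 2 4 0 0 0]
t=11: x=[15.3700 9.8100 10.0100 2.9900 3.4600 0.3600 0.0000 0.0000] k=[14 7 7 6 0 4 0 0]
t=12: x=[13.3700 7.6300 6.9100 5.5500 0.9000 3.2800 0.3600 0.0000] k=[12 11 9 5 4 0 2 0]
t=13: x=[11.9100 10.9100 8.8200 5.2700 3.7300 0.5400 1.6400 0.1800] k=[12 15 13 2 2 0 0 0]
t=14: x=[12.2700 14.5500 12.1900 2.9900 1.8200 0.1800 0.0000 0.0000] k=[9 13 9 0 0 0 0 0]
t=15: x=[9.3600 12.2800 8.5500 0.8100 0.0000 0.0000 0.0000 0.0000] k=[10 10 6 0 0 0 0 0]
t=16: x=[10.0000 9.6400 5.8200 0.5400 0.0000 0.0000 0.0000 0.0000] k=[10 7 10 5 0 0 0 0]
t=17: x=[9.7300 7.5400 9.2800 5.0000 0.4500 0.0000 0.0000 0.0000] k=[10 6 10 4 2 0 0 0]
t=18: x=[9.6400 6.7200 9.1000 4.3600 2.0000 0.1800 0.0000 0.0000] k=[8 7 5 2 0 3 0 0]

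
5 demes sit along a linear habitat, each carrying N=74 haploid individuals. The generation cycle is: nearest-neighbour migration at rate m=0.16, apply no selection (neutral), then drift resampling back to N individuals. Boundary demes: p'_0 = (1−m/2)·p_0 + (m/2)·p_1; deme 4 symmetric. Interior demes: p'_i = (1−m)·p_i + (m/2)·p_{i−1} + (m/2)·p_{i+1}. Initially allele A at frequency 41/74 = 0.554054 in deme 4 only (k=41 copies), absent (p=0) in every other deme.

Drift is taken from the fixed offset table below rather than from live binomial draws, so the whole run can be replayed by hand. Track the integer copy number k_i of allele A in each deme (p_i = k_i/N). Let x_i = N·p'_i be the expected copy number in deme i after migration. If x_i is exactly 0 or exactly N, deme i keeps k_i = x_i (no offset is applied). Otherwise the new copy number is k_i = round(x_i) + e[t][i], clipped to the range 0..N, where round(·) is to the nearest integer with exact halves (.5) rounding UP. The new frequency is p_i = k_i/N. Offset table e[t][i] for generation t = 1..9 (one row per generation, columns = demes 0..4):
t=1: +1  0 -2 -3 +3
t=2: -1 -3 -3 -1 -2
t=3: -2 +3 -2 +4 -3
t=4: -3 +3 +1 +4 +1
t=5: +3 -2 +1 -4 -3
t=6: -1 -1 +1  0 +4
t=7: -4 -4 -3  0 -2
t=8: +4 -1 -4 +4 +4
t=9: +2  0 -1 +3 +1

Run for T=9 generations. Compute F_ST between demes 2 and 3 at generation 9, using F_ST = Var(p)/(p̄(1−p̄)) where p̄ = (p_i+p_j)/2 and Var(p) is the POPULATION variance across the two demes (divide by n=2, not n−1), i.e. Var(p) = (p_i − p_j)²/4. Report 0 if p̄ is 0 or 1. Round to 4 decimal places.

t=0: k=[0 0 0 0 41]
t=1: x=[0.0000 0.0000 0.0000 3.2800 37.7200] k=[0 0 0 0 41]
t=2: x=[0.0000 0.0000 0.0000 3.2800 37.7200] k=[0 0 0 2 36]
t=3: x=[0.0000 0.0000 0.1600 4.5600 33.2800] k=[0 0 0 9 30]
t=4: x=[0.0000 0.0000 0.7200 9.9600 28.3200] k=[0 0 2 14 29]
t=5: x=[0.0000 0.1600 2.8000 14.2400 27.8000] k=[0 0 4 10 25]
t=6: x=[0.0000 0.3200 4.1600 10.7200 23.8000] k=[0 0 5 11 28]
t=7: x=[0.0000 0.4000 5.0800 11.8800 26.6400] k=[0 0 2 12 25]
t=8: x=[0.0000 0.1600 2.6400 12.2400 23.9600] k=[0 0 0 16 28]
t=9: x=[0.0000 0.0000 1.2800 15.6800 27.0400] k=[0 0 0 19 28]

0.1473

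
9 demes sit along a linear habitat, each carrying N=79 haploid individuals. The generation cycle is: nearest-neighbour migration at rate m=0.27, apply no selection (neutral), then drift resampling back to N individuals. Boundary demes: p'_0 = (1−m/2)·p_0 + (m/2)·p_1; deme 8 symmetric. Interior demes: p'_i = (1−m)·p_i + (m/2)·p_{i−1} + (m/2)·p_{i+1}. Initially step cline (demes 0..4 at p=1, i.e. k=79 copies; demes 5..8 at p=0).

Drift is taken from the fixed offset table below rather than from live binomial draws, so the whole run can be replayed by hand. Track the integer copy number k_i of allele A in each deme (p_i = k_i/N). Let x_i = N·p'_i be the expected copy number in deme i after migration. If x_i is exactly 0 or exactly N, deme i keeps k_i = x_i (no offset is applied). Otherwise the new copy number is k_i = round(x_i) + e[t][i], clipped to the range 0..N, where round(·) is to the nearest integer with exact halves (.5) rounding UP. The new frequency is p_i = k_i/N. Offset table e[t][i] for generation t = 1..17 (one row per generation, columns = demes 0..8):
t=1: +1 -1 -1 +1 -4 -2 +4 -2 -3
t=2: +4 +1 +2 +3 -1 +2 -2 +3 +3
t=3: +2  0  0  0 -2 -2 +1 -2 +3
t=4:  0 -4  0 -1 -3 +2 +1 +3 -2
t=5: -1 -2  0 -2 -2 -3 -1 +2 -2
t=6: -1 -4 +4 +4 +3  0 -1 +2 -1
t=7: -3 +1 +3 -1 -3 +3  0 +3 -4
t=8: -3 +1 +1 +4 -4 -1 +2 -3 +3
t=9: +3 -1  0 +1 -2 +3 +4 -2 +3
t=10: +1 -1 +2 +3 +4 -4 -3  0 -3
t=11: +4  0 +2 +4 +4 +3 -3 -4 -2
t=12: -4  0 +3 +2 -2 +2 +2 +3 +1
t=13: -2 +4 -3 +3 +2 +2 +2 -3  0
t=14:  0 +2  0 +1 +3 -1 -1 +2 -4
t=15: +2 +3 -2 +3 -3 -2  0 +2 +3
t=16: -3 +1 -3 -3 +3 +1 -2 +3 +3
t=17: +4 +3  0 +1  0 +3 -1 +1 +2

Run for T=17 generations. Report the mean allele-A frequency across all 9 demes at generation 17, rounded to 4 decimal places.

0.6104

t=0: k=[79 79 79 79 79 0 0 0 0]
t=1: x=[79.0000 79.0000 79.0000 79.0000 68.3350 10.6650 0.0000 0.0000 0.0000] k=[79 79 79 79 64 9 0 0 0]
t=2: x=[79.0000 79.0000 79.0000 76.9750 58.6000 15.2100 1.2150 0.0000 0.0000] k=[79 79 79 79 58 17 0 0 0]
t=3: x=[79.0000 79.0000 79.0000 76.1650 55.3000 20.2400 2.2950 0.0000 0.0000] k=[79 79 79 76 53 18 3 0 0]
t=4: x=[79.0000 79.0000 78.5950 73.3000 51.3800 20.7000 4.6200 0.4050 0.0000] k=[79 79 79 72 48 23 6 3 0]
t=5: x=[79.0000 79.0000 78.0550 69.7050 47.8650 24.0800 7.8900 3.0000 0.4050] k=[79 79 78 68 46 21 7 5 0]
t=6: x=[79.0000 78.8650 76.7850 66.3800 45.5950 22.4850 8.6200 4.5950 0.6750] k=[79 75 79 70 49 22 8 7 0]
t=7: x=[78.4600 76.0800 77.2450 68.3800 48.1900 23.7550 9.7550 6.1900 0.9450] k=[75 77 79 67 45 27 10 9 0]
t=8: x=[75.2700 77.0000 77.1100 65.6500 45.5400 27.1350 12.1600 7.9200 1.2150] k=[72 78 78 70 42 26 14 5 4]
t=9: x=[72.8100 77.1900 76.9200 67.3000 43.6200 26.5400 14.4050 6.0800 4.1350] k=[76 76 77 68 42 30 18 4 7]
t=10: x=[76.0000 76.1350 75.6500 65.7050 43.8900 30.0000 17.7300 6.2950 6.5950] k=[77 75 78 69 48 26 15 6 4]
t=11: x=[76.7300 75.6750 76.3800 67.3800 47.8650 27.4850 15.2700 6.9450 4.2700] k=[79 76 78 71 52 30 12 3 2]
t=12: x=[78.5950 76.6750 76.7850 69.3800 51.5950 30.5400 13.2150 4.0800 2.1350] k=[75 77 79 71 50 33 15 7 3]
t=13: x=[75.2700 77.0000 77.6500 69.2450 50.5400 32.8650 16.3500 7.5400 3.5400] k=[73 79 75 72 53 35 18 5 4]
t=14: x=[73.8100 77.6500 75.1350 69.8400 53.1350 35.1350 18.5400 6.6200 4.1350] k=[74 79 75 71 56 34 18 9 0]
t=15: x=[74.6750 77.7850 75.0000 69.5150 55.0550 34.8100 18.9450 9.0000 1.2150] k=[77 79 73 73 52 33 19 11 4]
t=16: x=[77.2700 77.9200 73.8100 70.1650 52.2700 33.6750 19.8100 11.1350 4.9450] k=[74 79 71 67 55 35 18 14 8]
t=17: x=[74.6750 77.2450 71.5400 65.9200 53.9200 35.4050 19.7550 13.7300 8.8100] k=[79 79 72 67 54 38 19 15 11]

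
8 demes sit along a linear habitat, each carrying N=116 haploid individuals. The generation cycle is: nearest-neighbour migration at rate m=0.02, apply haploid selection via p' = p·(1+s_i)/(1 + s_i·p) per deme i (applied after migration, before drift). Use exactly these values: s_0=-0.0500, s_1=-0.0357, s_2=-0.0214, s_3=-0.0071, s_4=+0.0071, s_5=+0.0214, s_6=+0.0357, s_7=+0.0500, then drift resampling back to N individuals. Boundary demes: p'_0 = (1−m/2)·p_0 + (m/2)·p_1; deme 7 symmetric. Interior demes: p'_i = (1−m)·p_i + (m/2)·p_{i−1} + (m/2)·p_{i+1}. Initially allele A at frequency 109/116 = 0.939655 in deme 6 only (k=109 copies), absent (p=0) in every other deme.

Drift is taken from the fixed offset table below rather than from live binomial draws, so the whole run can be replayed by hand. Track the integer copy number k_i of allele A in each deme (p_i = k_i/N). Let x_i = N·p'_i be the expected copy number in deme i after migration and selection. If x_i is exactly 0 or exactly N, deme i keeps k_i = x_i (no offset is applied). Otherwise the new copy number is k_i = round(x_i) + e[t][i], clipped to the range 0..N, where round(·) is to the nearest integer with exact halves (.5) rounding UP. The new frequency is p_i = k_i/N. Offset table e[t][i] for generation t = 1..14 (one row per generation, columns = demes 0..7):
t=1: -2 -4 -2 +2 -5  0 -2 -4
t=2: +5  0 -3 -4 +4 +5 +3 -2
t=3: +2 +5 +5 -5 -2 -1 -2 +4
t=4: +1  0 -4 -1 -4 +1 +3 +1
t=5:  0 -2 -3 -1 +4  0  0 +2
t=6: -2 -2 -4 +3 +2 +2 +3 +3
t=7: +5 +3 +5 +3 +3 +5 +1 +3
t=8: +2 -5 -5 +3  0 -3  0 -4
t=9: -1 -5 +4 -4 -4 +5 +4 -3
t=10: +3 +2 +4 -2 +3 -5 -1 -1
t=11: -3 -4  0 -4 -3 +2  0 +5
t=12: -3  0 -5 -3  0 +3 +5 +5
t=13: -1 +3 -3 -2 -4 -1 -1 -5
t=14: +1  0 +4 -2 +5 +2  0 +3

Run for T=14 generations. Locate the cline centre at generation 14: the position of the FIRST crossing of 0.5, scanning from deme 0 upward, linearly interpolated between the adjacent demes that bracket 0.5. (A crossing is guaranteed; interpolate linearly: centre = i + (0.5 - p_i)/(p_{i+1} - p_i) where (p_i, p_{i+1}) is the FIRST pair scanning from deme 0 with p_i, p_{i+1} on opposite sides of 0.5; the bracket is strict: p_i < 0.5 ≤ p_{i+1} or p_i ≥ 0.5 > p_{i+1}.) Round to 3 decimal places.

5.382

t=0: k=[0 0 0 0 0 0 109 0]
t=1: x=[0.0000 0.0000 0.0000 0.0000 0.0000 1.1131 107.1122 1.1440] k=[0 0 0 0 0 1 105 0]
t=2: x=[0.0000 0.0000 0.0000 0.0000 0.0101 2.0727 103.3119 1.1020] k=[0 0 0 0 4 7 106 0]
t=3: x=[0.0000 0.0000 0.0000 0.0397 4.0173 8.1184 104.3235 1.1125] k=[0 0 0 0 2 7 102 5]
t=4: x=[0.0000 0.0000 0.0000 0.0199 2.0442 8.0573 100.5557 6.2524] k=[0 0 0 0 0 9 104 7]
t=5: x=[0.0000 0.0000 0.0000 0.0000 0.0906 10.0527 102.5040 8.3398] k=[0 0 0 0 4 10 103 10]
t=6: x=[0.0000 0.0000 0.0000 0.0397 4.0475 11.0804 101.5886 11.4227] k=[0 0 0 3 6 13 105 14]
t=7: x=[0.0000 0.0000 0.0294 2.9792 6.0806 14.1103 103.5648 15.5555] k=[0 0 5 6 9 19 105 19]
t=8: x=[0.0000 0.0482 4.8583 5.9795 9.1293 20.1096 103.6719 20.6760] k=[0 0 0 9 9 17 104 17]
t=9: x=[0.0000 0.0000 0.0881 8.8516 9.1394 18.1113 102.6792 18.6201] k=[0 0 4 5 5 23 107 16]
t=10: x=[0.0000 0.0386 3.8879 4.9561 5.2151 24.0613 105.5873 17.6270] k=[0 2 8 3 8 19 105 17]
t=11: x=[0.0190 1.9684 7.7324 3.0786 8.1132 20.0994 103.6524 18.6304] k=[0 0 8 0 5 22 104 24]
t=12: x=[0.0000 0.0771 7.6833 0.1291 5.1547 23.0384 102.7960 25.7646] k=[0 0 3 0 5 26 108 31]
t=13: x=[0.0000 0.0289 2.8786 0.0794 5.1950 27.0467 106.7141 32.9079] k=[0 3 0 0 1 26 106 28]
t=14: x=[0.0285 2.8376 0.0294 0.0099 1.2487 26.9860 104.7805 29.8487] k=[1 3 4 0 6 29 105 33]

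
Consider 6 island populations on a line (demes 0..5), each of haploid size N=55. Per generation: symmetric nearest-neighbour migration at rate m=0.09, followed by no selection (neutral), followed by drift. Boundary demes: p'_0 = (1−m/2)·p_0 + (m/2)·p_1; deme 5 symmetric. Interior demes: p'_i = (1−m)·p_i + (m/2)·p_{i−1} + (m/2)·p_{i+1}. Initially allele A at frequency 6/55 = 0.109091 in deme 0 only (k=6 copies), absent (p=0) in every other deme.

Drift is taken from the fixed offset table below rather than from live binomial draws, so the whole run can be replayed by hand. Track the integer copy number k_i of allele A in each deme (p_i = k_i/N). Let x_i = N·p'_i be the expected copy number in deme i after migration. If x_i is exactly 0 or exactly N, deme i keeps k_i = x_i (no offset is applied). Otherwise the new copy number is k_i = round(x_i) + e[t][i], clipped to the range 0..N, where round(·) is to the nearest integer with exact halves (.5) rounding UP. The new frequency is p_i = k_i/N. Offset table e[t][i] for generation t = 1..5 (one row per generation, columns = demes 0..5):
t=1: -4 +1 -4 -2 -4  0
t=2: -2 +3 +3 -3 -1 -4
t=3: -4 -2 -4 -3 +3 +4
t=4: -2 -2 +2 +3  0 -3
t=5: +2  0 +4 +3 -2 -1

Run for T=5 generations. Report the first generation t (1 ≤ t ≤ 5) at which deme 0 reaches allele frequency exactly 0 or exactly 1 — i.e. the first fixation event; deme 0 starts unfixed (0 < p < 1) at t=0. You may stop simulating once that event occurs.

2

t=0: k=[6 0 0 0 0 0]
t=1: x=[5.7300 0.2700 0.0000 0.0000 0.0000 0.0000] k=[2 1 0 0 0 0]
t=2: x=[1.9550 1.0000 0.0450 0.0000 0.0000 0.0000] k=[0 4 3 0 0 0]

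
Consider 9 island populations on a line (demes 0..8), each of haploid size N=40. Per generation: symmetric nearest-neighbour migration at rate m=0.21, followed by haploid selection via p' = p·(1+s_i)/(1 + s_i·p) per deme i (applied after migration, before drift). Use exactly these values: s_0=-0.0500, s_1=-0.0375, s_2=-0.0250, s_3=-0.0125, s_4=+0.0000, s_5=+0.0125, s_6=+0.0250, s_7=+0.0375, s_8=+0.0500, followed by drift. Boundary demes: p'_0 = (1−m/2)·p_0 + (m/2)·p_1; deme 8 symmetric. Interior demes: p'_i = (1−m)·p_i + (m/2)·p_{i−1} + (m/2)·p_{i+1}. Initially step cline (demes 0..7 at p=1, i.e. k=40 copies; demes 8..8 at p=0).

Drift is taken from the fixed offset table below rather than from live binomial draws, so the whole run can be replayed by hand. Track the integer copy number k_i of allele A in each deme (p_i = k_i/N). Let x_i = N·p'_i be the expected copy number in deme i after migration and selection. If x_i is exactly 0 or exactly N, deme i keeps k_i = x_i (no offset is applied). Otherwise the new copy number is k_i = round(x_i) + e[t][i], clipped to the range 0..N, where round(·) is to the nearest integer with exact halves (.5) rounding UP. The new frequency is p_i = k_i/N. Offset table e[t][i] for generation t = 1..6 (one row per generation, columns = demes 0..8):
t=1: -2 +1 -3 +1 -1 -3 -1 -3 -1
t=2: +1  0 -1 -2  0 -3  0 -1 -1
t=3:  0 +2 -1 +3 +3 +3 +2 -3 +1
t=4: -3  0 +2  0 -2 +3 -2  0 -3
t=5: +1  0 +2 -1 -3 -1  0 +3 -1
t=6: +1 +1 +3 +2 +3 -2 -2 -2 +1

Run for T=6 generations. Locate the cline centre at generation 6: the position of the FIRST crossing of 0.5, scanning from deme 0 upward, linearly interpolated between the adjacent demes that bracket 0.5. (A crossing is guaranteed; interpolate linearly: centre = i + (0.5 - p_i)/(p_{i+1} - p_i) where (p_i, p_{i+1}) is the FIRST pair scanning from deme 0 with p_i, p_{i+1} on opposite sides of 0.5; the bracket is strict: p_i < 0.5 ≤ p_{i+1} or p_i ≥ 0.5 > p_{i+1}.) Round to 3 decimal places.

7.429

t=0: k=[40 40 40 40 40 40 40 40 0]
t=1: x=[40.0000 40.0000 40.0000 40.0000 40.0000 40.0000 40.0000 35.9364 4.3870] k=[40 40 40 40 40 40 40 33 3]
t=2: x=[40.0000 40.0000 40.0000 40.0000 40.0000 40.0000 39.2826 30.8474 6.4082] k=[40 40 40 40 40 40 39 30 5]
t=3: x=[40.0000 40.0000 40.0000 40.0000 40.0000 39.8963 38.2029 28.6221 7.9307] k=[40 40 40 40 40 40 40 26 9]
t=4: x=[40.0000 40.0000 40.0000 40.0000 40.0000 40.0000 38.5646 26.0216 11.1736] k=[40 40 40 40 40 40 37 26 8]
t=5: x=[40.0000 40.0000 40.0000 40.0000 40.0000 39.6889 36.2449 25.6059 10.2577] k=[40 40 40 40 40 39 36 29 9]
t=6: x=[40.0000 40.0000 40.0000 40.0000 39.8950 38.8045 35.6762 27.9473 11.4955] k=[40 40 40 40 40 37 34 26 12]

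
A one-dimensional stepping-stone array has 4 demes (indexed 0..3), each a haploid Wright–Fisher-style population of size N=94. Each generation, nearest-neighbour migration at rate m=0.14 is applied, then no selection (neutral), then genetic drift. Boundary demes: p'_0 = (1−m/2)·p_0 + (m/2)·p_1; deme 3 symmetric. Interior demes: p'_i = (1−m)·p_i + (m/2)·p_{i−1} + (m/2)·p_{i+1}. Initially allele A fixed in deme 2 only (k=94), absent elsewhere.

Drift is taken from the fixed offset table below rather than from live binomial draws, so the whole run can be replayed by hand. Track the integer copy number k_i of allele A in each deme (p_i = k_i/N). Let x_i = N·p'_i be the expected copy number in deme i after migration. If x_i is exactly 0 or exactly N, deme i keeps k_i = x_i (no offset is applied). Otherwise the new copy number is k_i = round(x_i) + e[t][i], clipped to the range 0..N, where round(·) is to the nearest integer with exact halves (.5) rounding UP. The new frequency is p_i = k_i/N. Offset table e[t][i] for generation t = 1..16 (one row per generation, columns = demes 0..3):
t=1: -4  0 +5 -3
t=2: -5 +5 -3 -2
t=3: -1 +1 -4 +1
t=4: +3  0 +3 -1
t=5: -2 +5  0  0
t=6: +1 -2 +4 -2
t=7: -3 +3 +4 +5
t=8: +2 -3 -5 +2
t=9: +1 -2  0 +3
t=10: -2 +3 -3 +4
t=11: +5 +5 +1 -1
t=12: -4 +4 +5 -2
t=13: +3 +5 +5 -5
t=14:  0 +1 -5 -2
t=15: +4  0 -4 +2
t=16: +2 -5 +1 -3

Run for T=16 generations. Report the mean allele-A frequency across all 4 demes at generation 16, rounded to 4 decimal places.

0.3218

t=0: k=[0 0 94 0]
t=1: x=[0.0000 6.5800 80.8400 6.5800] k=[0 7 86 4]
t=2: x=[0.4900 12.0400 74.7300 9.7400] k=[0 17 72 8]
t=3: x=[1.1900 19.6600 63.6700 12.4800] k=[0 21 60 13]
t=4: x=[1.4700 22.2600 53.9800 16.2900] k=[4 22 57 15]
t=5: x=[5.2600 23.1900 51.6100 17.9400] k=[3 28 52 18]
t=6: x=[4.7500 27.9300 47.9400 20.3800] k=[6 26 52 18]
t=7: x=[7.4000 26.4200 47.8000 20.3800] k=[4 29 52 25]
t=8: x=[5.7500 28.8600 48.5000 26.8900] k=[8 26 44 29]
t=9: x=[9.2600 26.0000 41.6900 30.0500] k=[10 24 42 33]
t=10: x=[10.9800 24.2800 40.1100 33.6300] k=[9 27 37 38]
t=11: x=[10.2600 26.4400 36.3700 37.9300] k=[15 31 37 37]
t=12: x=[16.1200 30.3000 36.5800 37.0000] k=[12 34 42 35]
t=13: x=[13.5400 33.0200 40.9500 35.4900] k=[17 38 46 30]
t=14: x=[18.4700 37.0900 44.3200 31.1200] k=[18 38 39 29]
t=15: x=[19.4000 36.6700 38.2300 29.7000] k=[23 37 34 32]
t=16: x=[23.9800 35.8100 34.0700 32.1400] k=[26 31 35 29]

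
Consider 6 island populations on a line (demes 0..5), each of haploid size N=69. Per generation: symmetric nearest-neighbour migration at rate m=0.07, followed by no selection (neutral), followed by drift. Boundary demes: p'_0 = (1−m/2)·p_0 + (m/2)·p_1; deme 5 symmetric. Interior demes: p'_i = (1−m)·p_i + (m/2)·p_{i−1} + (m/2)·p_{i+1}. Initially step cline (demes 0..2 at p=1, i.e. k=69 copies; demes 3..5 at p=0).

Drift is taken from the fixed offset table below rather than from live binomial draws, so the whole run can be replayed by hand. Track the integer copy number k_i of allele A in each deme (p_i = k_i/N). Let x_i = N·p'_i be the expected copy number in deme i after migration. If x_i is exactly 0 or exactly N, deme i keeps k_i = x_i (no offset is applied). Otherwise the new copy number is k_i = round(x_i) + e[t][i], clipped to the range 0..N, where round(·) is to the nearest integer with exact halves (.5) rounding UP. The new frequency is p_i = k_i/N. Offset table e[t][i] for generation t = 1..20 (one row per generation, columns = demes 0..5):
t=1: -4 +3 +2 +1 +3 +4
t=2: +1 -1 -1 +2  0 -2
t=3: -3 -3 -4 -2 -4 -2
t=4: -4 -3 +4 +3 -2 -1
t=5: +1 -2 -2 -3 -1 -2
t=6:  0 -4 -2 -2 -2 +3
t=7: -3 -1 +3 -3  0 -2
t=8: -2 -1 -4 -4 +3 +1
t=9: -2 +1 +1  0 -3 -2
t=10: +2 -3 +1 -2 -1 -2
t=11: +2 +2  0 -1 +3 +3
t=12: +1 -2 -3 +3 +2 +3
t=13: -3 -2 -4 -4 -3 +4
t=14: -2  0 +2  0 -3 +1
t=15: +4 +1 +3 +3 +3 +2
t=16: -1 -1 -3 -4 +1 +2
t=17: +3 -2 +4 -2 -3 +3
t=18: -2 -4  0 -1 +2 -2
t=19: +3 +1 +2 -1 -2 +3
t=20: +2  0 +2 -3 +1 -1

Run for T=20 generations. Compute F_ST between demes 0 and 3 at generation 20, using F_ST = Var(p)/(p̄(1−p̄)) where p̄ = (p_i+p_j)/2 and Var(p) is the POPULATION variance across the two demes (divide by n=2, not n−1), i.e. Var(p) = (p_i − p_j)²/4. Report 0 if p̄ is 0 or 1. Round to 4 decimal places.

0.7563

t=0: k=[69 69 69 0 0 0]
t=1: x=[69.0000 69.0000 66.5850 2.4150 0.0000 0.0000] k=[69 69 69 3 0 0]
t=2: x=[69.0000 69.0000 66.6900 5.2050 0.1050 0.0000] k=[69 69 66 7 0 0]
t=3: x=[69.0000 68.8950 64.0400 8.8200 0.2450 0.0000] k=[69 66 60 7 0 0]
t=4: x=[68.8950 65.8950 58.3550 8.6100 0.2450 0.0000] k=[65 63 62 12 0 0]
t=5: x=[64.9300 63.0350 60.2850 13.3300 0.4200 0.0000] k=[66 61 58 10 0 0]
t=6: x=[65.8250 61.0700 56.4250 11.3300 0.3500 0.0000] k=[66 57 54 9 0 0]
t=7: x=[65.6850 57.2100 52.5300 10.2600 0.3150 0.0000] k=[63 56 56 7 0 0]
t=8: x=[62.7550 56.2450 54.2850 8.4700 0.2450 0.0000] k=[61 55 50 4 3 0]
t=9: x=[60.7900 55.0350 48.5650 5.5750 2.9300 0.1050] k=[59 56 50 6 0 0]
t=10: x=[58.8950 55.8950 48.6700 7.3300 0.2100 0.0000] k=[61 53 50 5 0 0]
t=11: x=[60.7200 53.1750 48.5300 6.4000 0.1750 0.0000] k=[63 55 49 5 3 0]
t=12: x=[62.7200 55.0700 47.6700 6.4700 2.9650 0.1050] k=[64 53 45 9 5 3]
t=13: x=[63.6150 53.1050 44.0200 10.1200 5.0700 3.0700] k=[61 51 40 6 2 7]
t=14: x=[60.6500 50.9650 39.1950 7.0500 2.3150 6.8250] k=[59 51 41 7 0 8]
t=15: x=[58.7200 50.9300 40.1600 7.9450 0.5250 7.7200] k=[63 52 43 11 4 10]
t=16: x=[62.6150 52.0700 42.1950 11.8750 4.4550 9.7900] k=[62 51 39 8 5 12]
t=17: x=[61.6150 50.9650 38.3350 8.9800 5.3500 11.7550] k=[65 49 42 7 2 15]
t=18: x=[64.4400 49.3150 41.0200 8.0500 2.6300 14.5450] k=[62 45 41 7 5 13]
t=19: x=[61.4050 45.4550 39.9500 8.1200 5.3500 12.7200] k=[64 46 42 7 3 16]
t=20: x=[63.3700 46.4900 40.9150 8.0850 3.5950 15.5450] k=[65 46 43 5 5 15]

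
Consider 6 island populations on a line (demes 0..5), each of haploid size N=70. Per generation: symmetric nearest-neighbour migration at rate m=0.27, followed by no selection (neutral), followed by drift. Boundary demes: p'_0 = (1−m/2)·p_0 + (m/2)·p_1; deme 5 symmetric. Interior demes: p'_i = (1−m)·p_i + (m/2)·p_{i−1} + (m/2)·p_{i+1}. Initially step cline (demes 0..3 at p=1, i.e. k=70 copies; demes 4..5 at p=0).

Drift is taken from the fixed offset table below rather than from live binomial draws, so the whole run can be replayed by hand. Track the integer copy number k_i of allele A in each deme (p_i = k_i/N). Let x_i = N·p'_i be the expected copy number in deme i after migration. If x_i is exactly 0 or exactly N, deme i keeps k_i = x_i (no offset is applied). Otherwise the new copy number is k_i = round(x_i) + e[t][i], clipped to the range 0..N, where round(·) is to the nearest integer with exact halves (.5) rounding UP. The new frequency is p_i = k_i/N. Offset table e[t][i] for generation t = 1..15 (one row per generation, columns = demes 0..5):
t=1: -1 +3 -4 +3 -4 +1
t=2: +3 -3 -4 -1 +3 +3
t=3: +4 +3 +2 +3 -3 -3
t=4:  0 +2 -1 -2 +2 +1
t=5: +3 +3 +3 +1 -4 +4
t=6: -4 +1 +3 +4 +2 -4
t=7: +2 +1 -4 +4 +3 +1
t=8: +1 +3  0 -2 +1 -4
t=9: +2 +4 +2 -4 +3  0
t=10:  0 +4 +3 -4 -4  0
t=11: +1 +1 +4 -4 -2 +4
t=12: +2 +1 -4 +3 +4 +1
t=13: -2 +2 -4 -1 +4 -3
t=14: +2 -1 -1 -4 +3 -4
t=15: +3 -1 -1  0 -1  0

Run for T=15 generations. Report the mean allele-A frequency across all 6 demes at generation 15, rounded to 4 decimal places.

t=0: k=[70 70 70 70 0 0]
t=1: x=[70.0000 70.0000 70.0000 60.5500 9.4500 0.0000] k=[70 70 70 64 5 0]
t=2: x=[70.0000 70.0000 69.1900 56.8450 12.2900 0.6750] k=[70 70 65 56 15 4]
t=3: x=[70.0000 69.3250 64.4600 51.6800 19.0500 5.4850] k=[70 70 66 55 16 2]
t=4: x=[70.0000 69.4600 65.0550 51.2200 19.3750 3.8900] k=[70 70 64 49 21 5]
t=5: x=[70.0000 69.1900 62.7850 47.2450 22.6200 7.1600] k=[70 70 66 48 19 11]
t=6: x=[70.0000 69.4600 64.1100 46.5150 21.8350 12.0800] k=[70 70 67 51 24 8]
t=7: x=[70.0000 69.5950 65.2450 49.5150 25.4850 10.1600] k=[70 70 61 54 28 11]
t=8: x=[70.0000 68.7850 61.2700 51.4350 29.2150 13.2950] k=[70 70 61 49 30 9]
t=9: x=[70.0000 68.7850 60.5950 48.0550 29.7300 11.8350] k=[70 70 63 44 33 12]
t=10: x=[70.0000 69.0550 61.3800 45.0800 31.6500 14.8350] k=[70 70 64 41 28 15]
t=11: x=[70.0000 69.1900 61.7050 42.3500 28.0000 16.7550] k=[70 70 66 38 26 21]
t=12: x=[70.0000 69.4600 62.7600 40.1600 26.9450 21.6750] k=[70 70 59 43 31 23]
t=13: x=[70.0000 68.5150 58.3250 43.5400 31.5400 24.0800] k=[70 70 54 43 36 21]
t=14: x=[70.0000 67.8400 54.6750 43.5400 34.9200 23.0250] k=[70 67 54 40 38 19]
t=15: x=[69.5950 65.6500 53.8650 41.6200 35.7050 21.5650] k=[70 65 53 42 35 22]

0.6833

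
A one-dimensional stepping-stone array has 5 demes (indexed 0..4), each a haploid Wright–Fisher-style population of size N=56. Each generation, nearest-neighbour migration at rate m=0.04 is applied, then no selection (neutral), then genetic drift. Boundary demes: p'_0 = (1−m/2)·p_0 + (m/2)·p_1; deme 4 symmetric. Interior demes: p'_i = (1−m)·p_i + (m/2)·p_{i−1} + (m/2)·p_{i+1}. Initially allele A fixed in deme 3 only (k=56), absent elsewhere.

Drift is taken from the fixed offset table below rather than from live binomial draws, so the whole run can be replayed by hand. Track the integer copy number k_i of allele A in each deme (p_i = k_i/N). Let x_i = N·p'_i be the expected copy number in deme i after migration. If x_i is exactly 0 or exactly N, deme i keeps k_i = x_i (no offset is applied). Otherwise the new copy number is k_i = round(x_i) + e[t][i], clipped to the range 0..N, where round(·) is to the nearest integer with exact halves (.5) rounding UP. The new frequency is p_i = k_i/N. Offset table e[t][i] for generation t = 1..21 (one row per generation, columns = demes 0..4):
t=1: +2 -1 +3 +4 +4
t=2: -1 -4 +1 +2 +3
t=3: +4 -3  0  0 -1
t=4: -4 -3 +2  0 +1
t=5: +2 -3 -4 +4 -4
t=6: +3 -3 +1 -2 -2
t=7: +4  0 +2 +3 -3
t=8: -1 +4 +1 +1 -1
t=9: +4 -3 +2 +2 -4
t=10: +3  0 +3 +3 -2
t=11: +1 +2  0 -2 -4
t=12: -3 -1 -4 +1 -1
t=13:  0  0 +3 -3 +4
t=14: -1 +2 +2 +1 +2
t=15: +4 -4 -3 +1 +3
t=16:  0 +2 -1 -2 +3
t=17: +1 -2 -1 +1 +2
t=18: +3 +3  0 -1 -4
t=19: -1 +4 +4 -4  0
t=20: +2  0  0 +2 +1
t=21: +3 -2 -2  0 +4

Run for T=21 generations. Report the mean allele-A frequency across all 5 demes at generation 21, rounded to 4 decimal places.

t=0: k=[0 0 0 56 0]
t=1: x=[0.0000 0.0000 1.1200 53.7600 1.1200] k=[0 0 4 56 5]
t=2: x=[0.0000 0.0800 4.9600 53.9400 6.0200] k=[0 0 6 56 9]
t=3: x=[0.0000 0.1200 6.8800 54.0600 9.9400] k=[0 0 7 54 9]
t=4: x=[0.0000 0.1400 7.8000 52.1600 9.9000] k=[0 0 10 52 11]
t=5: x=[0.0000 0.2000 10.6400 50.3400 11.8200] k=[0 0 7 54 8]
t=6: x=[0.0000 0.1400 7.8000 52.1400 8.9200] k=[0 0 9 50 7]
t=7: x=[0.0000 0.1800 9.6400 48.3200 7.8600] k=[0 0 12 51 5]
t=8: x=[0.0000 0.2400 12.5400 49.3000 5.9200] k=[0 4 14 50 5]
t=9: x=[0.0800 4.1200 14.5200 48.3800 5.9000] k=[4 1 17 50 2]
t=10: x=[3.9400 1.3800 17.3400 48.3800 2.9600] k=[7 1 20 51 1]
t=11: x=[6.8800 1.5000 20.2400 49.3800 2.0000] k=[8 4 20 47 0]
t=12: x=[7.9200 4.4000 20.2200 45.5200 0.9400] k=[5 3 16 47 0]
t=13: x=[4.9600 3.3000 16.3600 45.4400 0.9400] k=[5 3 19 42 5]
t=14: x=[4.9600 3.3600 19.1400 40.8000 5.7400] k=[4 5 21 42 8]
t=15: x=[4.0200 5.3000 21.1000 40.9000 8.6800] k=[8 1 18 42 12]
t=16: x=[7.8600 1.4800 18.1400 40.9200 12.6000] k=[8 3 17 39 16]
t=17: x=[7.9000 3.3800 17.1600 38.1000 16.4600] k=[9 1 16 39 18]
t=18: x=[8.8400 1.4600 16.1600 38.1200 18.4200] k=[12 4 16 37 14]
t=19: x=[11.8400 4.4000 16.1800 36.1200 14.4600] k=[11 8 20 32 14]
t=20: x=[10.9400 8.3000 20.0000 31.4000 14.3600] k=[13 8 20 33 15]
t=21: x=[12.9000 8.3400 20.0200 32.3800 15.3600] k=[16 6 18 32 19]

0.3250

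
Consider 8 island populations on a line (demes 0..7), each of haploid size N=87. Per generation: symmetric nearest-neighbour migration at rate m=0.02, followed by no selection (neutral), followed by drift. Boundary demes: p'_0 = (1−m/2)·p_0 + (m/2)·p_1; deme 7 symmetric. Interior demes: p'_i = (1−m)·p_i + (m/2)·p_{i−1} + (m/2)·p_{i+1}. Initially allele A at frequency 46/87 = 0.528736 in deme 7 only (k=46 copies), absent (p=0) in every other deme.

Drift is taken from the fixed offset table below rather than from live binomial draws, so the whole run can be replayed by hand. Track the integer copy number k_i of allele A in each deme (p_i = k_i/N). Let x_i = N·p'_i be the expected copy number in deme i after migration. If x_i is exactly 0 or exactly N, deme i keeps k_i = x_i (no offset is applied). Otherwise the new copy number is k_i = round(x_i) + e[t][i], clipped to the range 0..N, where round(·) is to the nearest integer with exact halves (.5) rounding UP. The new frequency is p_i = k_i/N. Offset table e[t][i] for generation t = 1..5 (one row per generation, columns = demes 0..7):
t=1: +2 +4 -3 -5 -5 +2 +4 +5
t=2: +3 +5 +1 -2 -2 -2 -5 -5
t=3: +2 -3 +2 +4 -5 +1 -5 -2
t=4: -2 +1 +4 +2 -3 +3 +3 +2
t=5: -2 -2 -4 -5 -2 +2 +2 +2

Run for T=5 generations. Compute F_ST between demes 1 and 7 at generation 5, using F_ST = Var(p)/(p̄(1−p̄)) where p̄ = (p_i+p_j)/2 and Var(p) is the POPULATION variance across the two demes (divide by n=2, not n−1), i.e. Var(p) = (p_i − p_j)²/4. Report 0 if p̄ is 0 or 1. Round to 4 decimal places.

t=0: k=[0 0 0 0 0 0 0 46]
t=1: x=[0.0000 0.0000 0.0000 0.0000 0.0000 0.0000 0.4600 45.5400] k=[0 0 0 0 0 0 4 51]
t=2: x=[0.0000 0.0000 0.0000 0.0000 0.0000 0.0400 4.4300 50.5300] k=[0 0 0 0 0 0 0 46]
t=3: x=[0.0000 0.0000 0.0000 0.0000 0.0000 0.0000 0.4600 45.5400] k=[0 0 0 0 0 0 0 44]
t=4: x=[0.0000 0.0000 0.0000 0.0000 0.0000 0.0000 0.4400 43.5600] k=[0 0 0 0 0 0 3 46]
t=5: x=[0.0000 0.0000 0.0000 0.0000 0.0000 0.0300 3.4000 45.5700] k=[0 0 0 0 0 2 5 48]

0.3810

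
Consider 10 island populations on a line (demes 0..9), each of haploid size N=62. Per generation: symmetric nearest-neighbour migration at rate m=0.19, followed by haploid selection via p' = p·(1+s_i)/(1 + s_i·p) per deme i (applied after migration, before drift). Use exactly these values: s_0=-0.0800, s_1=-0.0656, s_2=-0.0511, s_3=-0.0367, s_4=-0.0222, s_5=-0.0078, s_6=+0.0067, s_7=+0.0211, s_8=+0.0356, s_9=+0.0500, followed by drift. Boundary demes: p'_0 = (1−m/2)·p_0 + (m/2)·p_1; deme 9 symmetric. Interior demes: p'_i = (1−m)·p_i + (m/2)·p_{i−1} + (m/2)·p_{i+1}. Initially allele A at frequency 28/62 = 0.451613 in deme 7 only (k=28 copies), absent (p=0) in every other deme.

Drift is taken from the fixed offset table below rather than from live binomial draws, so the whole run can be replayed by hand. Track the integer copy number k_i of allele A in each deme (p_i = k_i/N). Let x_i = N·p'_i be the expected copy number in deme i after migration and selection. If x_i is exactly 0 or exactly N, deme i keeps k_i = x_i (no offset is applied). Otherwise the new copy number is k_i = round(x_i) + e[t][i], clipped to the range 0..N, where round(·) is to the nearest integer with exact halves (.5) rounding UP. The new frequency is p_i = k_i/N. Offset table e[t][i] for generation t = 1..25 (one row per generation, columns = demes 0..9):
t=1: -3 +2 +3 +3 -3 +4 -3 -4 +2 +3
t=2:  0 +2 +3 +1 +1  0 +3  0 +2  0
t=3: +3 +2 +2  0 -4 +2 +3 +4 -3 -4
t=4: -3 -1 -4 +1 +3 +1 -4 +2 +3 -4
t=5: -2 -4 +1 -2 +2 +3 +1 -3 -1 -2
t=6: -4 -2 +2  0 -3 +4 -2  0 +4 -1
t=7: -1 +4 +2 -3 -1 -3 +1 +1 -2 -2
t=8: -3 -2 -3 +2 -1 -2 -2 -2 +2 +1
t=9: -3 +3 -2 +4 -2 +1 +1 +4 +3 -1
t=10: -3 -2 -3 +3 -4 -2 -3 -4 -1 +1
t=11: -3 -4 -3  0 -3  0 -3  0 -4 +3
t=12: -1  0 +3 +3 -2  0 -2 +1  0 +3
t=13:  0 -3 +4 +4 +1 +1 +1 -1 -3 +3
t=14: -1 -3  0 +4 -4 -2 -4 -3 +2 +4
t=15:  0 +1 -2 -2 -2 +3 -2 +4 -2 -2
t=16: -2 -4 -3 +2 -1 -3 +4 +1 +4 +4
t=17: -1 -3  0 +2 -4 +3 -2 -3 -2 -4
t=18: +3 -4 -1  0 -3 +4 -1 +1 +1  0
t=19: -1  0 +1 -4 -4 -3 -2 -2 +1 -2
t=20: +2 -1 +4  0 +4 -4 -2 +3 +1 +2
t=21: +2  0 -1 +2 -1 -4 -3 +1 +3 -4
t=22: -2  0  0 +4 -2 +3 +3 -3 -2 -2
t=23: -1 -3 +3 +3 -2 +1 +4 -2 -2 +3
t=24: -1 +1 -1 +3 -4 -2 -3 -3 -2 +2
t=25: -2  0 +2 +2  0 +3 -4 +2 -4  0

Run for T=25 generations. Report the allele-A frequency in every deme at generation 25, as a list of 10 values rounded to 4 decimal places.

[0.0000, 0.0323, 0.1129, 0.1774, 0.0161, 0.0806, 0.0000, 0.0968, 0.0806, 0.2742]

t=0: k=[0 0 0 0 0 0 0 28 0 0]
t=1: x=[0.0000 0.0000 0.0000 0.0000 0.0000 0.0000 2.6771 22.9812 2.7505 0.0000] k=[0 0 0 0 0 0 0 19 5 0]
t=2: x=[0.0000 0.0000 0.0000 0.0000 0.0000 0.0000 1.8167 16.1128 6.0431 0.4986] k=[0 0 0 0 0 0 5 16 8 0]
t=3: x=[0.0000 0.0000 0.0000 0.0000 0.0000 0.4713 5.6039 14.4248 8.2469 0.7975] k=[0 0 0 0 0 2 9 18 5 0]
t=4: x=[0.0000 0.0000 0.0000 0.0000 0.1858 2.4565 9.2424 16.1582 5.9454 0.4986] k=[0 0 0 0 3 3 5 18 9 0]
t=5: x=[0.0000 0.0000 0.0000 0.2746 2.6573 3.1664 6.0815 16.1582 9.2725 0.8971] k=[0 0 0 0 5 6 7 13 8 0]
t=6: x=[0.0000 0.0000 0.0000 0.4577 4.5249 5.9577 7.5190 12.1578 7.9544 0.7975] k=[0 0 0 0 2 10 6 12 12 0]
t=7: x=[0.0000 0.0000 0.0000 0.1830 2.5153 8.8007 6.9913 11.6259 11.1769 1.1959] k=[0 0 0 0 2 6 8 13 9 0]
t=8: x=[0.0000 0.0000 0.0000 0.1830 2.1431 5.7689 8.3330 12.3502 8.7855 0.8971] k=[0 0 0 2 1 4 6 10 11 2]
t=9: x=[0.0000 0.0000 0.1803 1.6537 1.3500 3.8764 6.2273 9.8873 10.3481 2.9909] k=[0 0 0 6 0 5 7 14 13 2]
t=10: x=[0.0000 0.0000 0.5411 4.6951 1.0222 4.6810 7.5190 13.4587 12.3932 3.1894] k=[0 0 0 8 0 3 5 9 11 4]
t=11: x=[0.0000 0.0000 0.7216 6.2662 1.0222 2.8834 5.2218 8.9690 10.4453 4.8799] k=[0 0 0 6 0 3 2 9 6 8]
t=12: x=[0.0000 0.0000 0.5411 4.6951 0.8363 2.6004 2.7777 8.1974 6.6807 8.1492] k=[0 0 4 8 0 3 1 9 7 11]
t=13: x=[0.0000 0.3552 3.8082 6.6352 1.0222 2.5061 1.9627 8.1974 7.8056 11.0563] k=[0 0 8 11 2 4 3 7 5 14]
t=14: x=[0.0000 0.7107 7.1850 9.5539 2.9807 3.6877 3.4970 6.5513 6.2385 13.6575] k=[0 0 7 14 0 2 0 4 8 18]
t=15: x=[0.0000 0.6218 6.6808 11.6472 1.4871 1.6077 0.5738 4.0788 8.8316 17.6597] k=[0 2 5 10 0 5 0 8 7 16]
t=16: x=[0.1748 1.9619 4.9459 8.3024 1.3941 4.0205 1.2431 7.2781 8.1956 15.7104] k=[0 0 2 10 0 1 5 8 12 20]
t=17: x=[0.0000 0.1776 2.4438 8.0251 1.0222 1.2752 4.9352 8.2431 12.7302 19.8933] k=[0 0 2 10 0 4 3 5 11 16]
t=18: x=[0.0000 0.1776 2.4438 8.0251 1.3011 3.4991 3.3058 5.4835 11.2229 16.0997] k=[0 0 1 8 0 7 2 6 12 16]
t=19: x=[0.0000 0.0888 1.4917 6.3584 1.3941 5.8186 2.8732 6.3073 12.1481 16.1970] k=[0 0 2 2 0 3 1 4 13 14]
t=20: x=[0.0000 0.1776 1.7201 1.7454 0.4645 2.5061 1.4846 4.6592 12.5873 14.4383] k=[0 0 6 2 4 0 0 8 14 16]
t=21: x=[0.0000 0.5329 4.8120 2.4795 3.3580 0.3771 0.7650 7.9537 13.9954 16.3915] k=[0 1 4 4 2 0 0 9 17 12]
t=22: x=[0.0874 1.1133 3.5360 3.6785 1.9570 0.1885 0.8606 9.0654 16.1798 12.9683] k=[0 1 4 8 0 3 4 6 14 11]
t=23: x=[0.0874 1.1133 3.8989 6.6352 1.0222 2.7891 4.1206 6.6937 13.3171 11.7424] k=[0 0 7 10 0 4 8 5 11 15]
t=24: x=[0.0000 0.6218 6.3162 8.4874 1.3011 3.9708 7.3783 5.9667 11.1258 15.1721] k=[0 2 5 11 0 2 4 3 9 17]
t=25: x=[0.1748 1.9619 5.0369 9.0911 1.2081 1.9849 3.7384 3.7377 9.4672 16.8316] k=[0 2 7 11 1 5 0 6 5 17]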